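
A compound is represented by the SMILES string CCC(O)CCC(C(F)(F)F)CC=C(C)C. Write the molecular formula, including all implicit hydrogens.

Walk through each heavy atom and fill implicit hydrogens from standard valence (C 4, N 3, O 2, S 2, halogen 1):
  atom 1: C, bond orders sum to 1 (valence 4) → 3 H
  atom 2: C, bond orders sum to 2 (valence 4) → 2 H
  atom 3: C, bond orders sum to 3 (valence 4) → 1 H
  atom 4: O, bond orders sum to 1 (valence 2) → 1 H
  atom 5: C, bond orders sum to 2 (valence 4) → 2 H
  atom 6: C, bond orders sum to 2 (valence 4) → 2 H
  atom 7: C, bond orders sum to 3 (valence 4) → 1 H
  atom 8: C, bond orders sum to 4 (valence 4) → 0 H
  atom 9: F (halogen, monovalent) → 0 H
  atom 10: F (halogen, monovalent) → 0 H
  atom 11: F (halogen, monovalent) → 0 H
  atom 12: C, bond orders sum to 2 (valence 4) → 2 H
  atom 13: C, bond orders sum to 3 (valence 4) → 1 H
  atom 14: C, bond orders sum to 4 (valence 4) → 0 H
  atom 15: C, bond orders sum to 1 (valence 4) → 3 H
  atom 16: C, bond orders sum to 1 (valence 4) → 3 H
Totals → C:12, H:21, F:3, O:1.
In Hill order: C12H21F3O.

C12H21F3O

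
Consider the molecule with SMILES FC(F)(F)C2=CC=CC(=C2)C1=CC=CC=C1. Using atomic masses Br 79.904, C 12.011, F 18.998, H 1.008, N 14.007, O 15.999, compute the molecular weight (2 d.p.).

222.21 g/mol

First, the molecular formula is C13H9F3 (counting implicit H from valence).
  C: 13 × 12.011 = 156.143
  F: 3 × 18.998 = 56.994
  H: 9 × 1.008 = 9.072
Sum: 13×12.011 + 3×18.998 + 9×1.008 = 222.209 → 222.21 g/mol.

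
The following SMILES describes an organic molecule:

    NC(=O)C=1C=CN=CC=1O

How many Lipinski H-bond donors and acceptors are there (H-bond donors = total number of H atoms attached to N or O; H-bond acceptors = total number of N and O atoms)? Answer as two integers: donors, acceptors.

3, 4

Donors: find every N or O and count the H atoms it carries.
  atom 1 (N): bond orders sum to 1 → 2 H
  atom 3 (O): bond orders sum to 2 → 0 H
  atom 7 (N): bond orders sum to 3 → 0 H
  atom 10 (O): bond orders sum to 1 → 1 H
Lipinski HBD = 3.
Acceptors: N atoms = 2, O atoms = 2 → HBA = 4.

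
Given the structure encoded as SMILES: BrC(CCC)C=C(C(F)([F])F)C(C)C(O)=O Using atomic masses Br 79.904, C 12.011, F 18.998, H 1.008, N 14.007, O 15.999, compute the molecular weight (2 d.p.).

First, the molecular formula is C10H14BrF3O2 (counting implicit H from valence).
  Br: 1 × 79.904 = 79.904
  C: 10 × 12.011 = 120.110
  F: 3 × 18.998 = 56.994
  H: 14 × 1.008 = 14.112
  O: 2 × 15.999 = 31.998
Sum: 1×79.904 + 10×12.011 + 3×18.998 + 14×1.008 + 2×15.999 = 303.118 → 303.12 g/mol.

303.12 g/mol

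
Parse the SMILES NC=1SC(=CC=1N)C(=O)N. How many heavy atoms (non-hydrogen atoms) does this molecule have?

10

Every atom symbol written in the SMILES (organic subset) is one heavy atom; implicit H are not written.
Heavy atoms by element → C:5, N:3, O:1, S:1.
Total: 10.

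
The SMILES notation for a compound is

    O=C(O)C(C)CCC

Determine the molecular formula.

Walk through each heavy atom and fill implicit hydrogens from standard valence (C 4, N 3, O 2, S 2, halogen 1):
  atom 1: O, bond orders sum to 2 (valence 2) → 0 H
  atom 2: C, bond orders sum to 4 (valence 4) → 0 H
  atom 3: O, bond orders sum to 1 (valence 2) → 1 H
  atom 4: C, bond orders sum to 3 (valence 4) → 1 H
  atom 5: C, bond orders sum to 1 (valence 4) → 3 H
  atom 6: C, bond orders sum to 2 (valence 4) → 2 H
  atom 7: C, bond orders sum to 2 (valence 4) → 2 H
  atom 8: C, bond orders sum to 1 (valence 4) → 3 H
Totals → C:6, H:12, O:2.
In Hill order: C6H12O2.

C6H12O2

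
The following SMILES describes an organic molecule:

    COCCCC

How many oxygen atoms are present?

1

Scan the SMILES for O atoms (remember two-letter symbols like Cl and Br are single atoms).
Oxygen count: 1.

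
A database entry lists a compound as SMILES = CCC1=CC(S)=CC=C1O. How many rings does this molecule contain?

In SMILES, each pair of matching ring-closure digits denotes one ring-closing bond; the number of such bonds equals the number of independent rings.
Ring-closure bonds here: 1.

1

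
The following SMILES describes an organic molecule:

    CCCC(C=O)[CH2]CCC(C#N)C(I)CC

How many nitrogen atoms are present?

Scan the SMILES for N atoms (remember two-letter symbols like Cl and Br are single atoms).
Nitrogen count: 1.

1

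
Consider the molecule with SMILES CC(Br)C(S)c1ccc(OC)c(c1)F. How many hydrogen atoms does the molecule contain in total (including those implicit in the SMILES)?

12

Walk through each heavy atom and fill implicit hydrogens from standard valence (C 4, N 3, O 2, S 2, halogen 1); for lowercase aromatic atoms, an aromatic c carries 1 H when it has two neighbours and 0 H with three, and aromatic n carries 0 H:
  atom 1: C, bond orders sum to 1 (valence 4) → 3 H
  atom 2: C, bond orders sum to 3 (valence 4) → 1 H
  atom 3: Br (halogen, monovalent) → 0 H
  atom 4: C, bond orders sum to 3 (valence 4) → 1 H
  atom 5: S, bond orders sum to 1 (valence 2) → 1 H
  atom 6: aromatic c, 3 neighbours → 0 H
  atom 7: aromatic c, 2 neighbours → 1 H
  atom 8: aromatic c, 2 neighbours → 1 H
  atom 9: aromatic c, 3 neighbours → 0 H
  atom 10: O, bond orders sum to 2 (valence 2) → 0 H
  atom 11: C, bond orders sum to 1 (valence 4) → 3 H
  atom 12: aromatic c, 3 neighbours → 0 H
  atom 13: aromatic c, 2 neighbours → 1 H
  atom 14: F (halogen, monovalent) → 0 H
Total hydrogens: 12.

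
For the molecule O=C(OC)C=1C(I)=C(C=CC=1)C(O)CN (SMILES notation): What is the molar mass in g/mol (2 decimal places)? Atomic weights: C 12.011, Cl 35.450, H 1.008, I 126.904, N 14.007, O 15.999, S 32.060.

321.11 g/mol

First, the molecular formula is C10H12INO3 (counting implicit H from valence).
  C: 10 × 12.011 = 120.110
  H: 12 × 1.008 = 12.096
  I: 1 × 126.904 = 126.904
  N: 1 × 14.007 = 14.007
  O: 3 × 15.999 = 47.997
Sum: 10×12.011 + 12×1.008 + 1×126.904 + 1×14.007 + 3×15.999 = 321.114 → 321.11 g/mol.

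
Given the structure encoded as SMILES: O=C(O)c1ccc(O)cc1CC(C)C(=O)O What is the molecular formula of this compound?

C11H12O5

Walk through each heavy atom and fill implicit hydrogens from standard valence (C 4, N 3, O 2, S 2, halogen 1); for lowercase aromatic atoms, an aromatic c carries 1 H when it has two neighbours and 0 H with three, and aromatic n carries 0 H:
  atom 1: O, bond orders sum to 2 (valence 2) → 0 H
  atom 2: C, bond orders sum to 4 (valence 4) → 0 H
  atom 3: O, bond orders sum to 1 (valence 2) → 1 H
  atom 4: aromatic c, 3 neighbours → 0 H
  atom 5: aromatic c, 2 neighbours → 1 H
  atom 6: aromatic c, 2 neighbours → 1 H
  atom 7: aromatic c, 3 neighbours → 0 H
  atom 8: O, bond orders sum to 1 (valence 2) → 1 H
  atom 9: aromatic c, 2 neighbours → 1 H
  atom 10: aromatic c, 3 neighbours → 0 H
  atom 11: C, bond orders sum to 2 (valence 4) → 2 H
  atom 12: C, bond orders sum to 3 (valence 4) → 1 H
  atom 13: C, bond orders sum to 1 (valence 4) → 3 H
  atom 14: C, bond orders sum to 4 (valence 4) → 0 H
  atom 15: O, bond orders sum to 2 (valence 2) → 0 H
  atom 16: O, bond orders sum to 1 (valence 2) → 1 H
Totals → C:11, H:12, O:5.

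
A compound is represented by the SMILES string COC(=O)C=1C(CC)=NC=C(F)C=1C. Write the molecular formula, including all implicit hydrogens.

Walk through each heavy atom and fill implicit hydrogens from standard valence (C 4, N 3, O 2, S 2, halogen 1):
  atom 1: C, bond orders sum to 1 (valence 4) → 3 H
  atom 2: O, bond orders sum to 2 (valence 2) → 0 H
  atom 3: C, bond orders sum to 4 (valence 4) → 0 H
  atom 4: O, bond orders sum to 2 (valence 2) → 0 H
  atom 5: C, bond orders sum to 4 (valence 4) → 0 H
  atom 6: C, bond orders sum to 4 (valence 4) → 0 H
  atom 7: C, bond orders sum to 2 (valence 4) → 2 H
  atom 8: C, bond orders sum to 1 (valence 4) → 3 H
  atom 9: N, bond orders sum to 3 (valence 3) → 0 H
  atom 10: C, bond orders sum to 3 (valence 4) → 1 H
  atom 11: C, bond orders sum to 4 (valence 4) → 0 H
  atom 12: F (halogen, monovalent) → 0 H
  atom 13: C, bond orders sum to 4 (valence 4) → 0 H
  atom 14: C, bond orders sum to 1 (valence 4) → 3 H
Totals → C:10, H:12, F:1, N:1, O:2.

C10H12FNO2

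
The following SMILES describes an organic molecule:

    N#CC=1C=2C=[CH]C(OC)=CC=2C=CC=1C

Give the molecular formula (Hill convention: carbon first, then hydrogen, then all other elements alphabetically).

C13H11NO

Walk through each heavy atom and fill implicit hydrogens from standard valence (C 4, N 3, O 2, S 2, halogen 1):
  atom 1: N, bond orders sum to 3 (valence 3) → 0 H
  atom 2: C, bond orders sum to 4 (valence 4) → 0 H
  atom 3: C, bond orders sum to 4 (valence 4) → 0 H
  atom 4: C, bond orders sum to 4 (valence 4) → 0 H
  atom 5: C, bond orders sum to 3 (valence 4) → 1 H
  atom 6: C with explicit H count 1
  atom 7: C, bond orders sum to 4 (valence 4) → 0 H
  atom 8: O, bond orders sum to 2 (valence 2) → 0 H
  atom 9: C, bond orders sum to 1 (valence 4) → 3 H
  atom 10: C, bond orders sum to 3 (valence 4) → 1 H
  atom 11: C, bond orders sum to 4 (valence 4) → 0 H
  atom 12: C, bond orders sum to 3 (valence 4) → 1 H
  atom 13: C, bond orders sum to 3 (valence 4) → 1 H
  atom 14: C, bond orders sum to 4 (valence 4) → 0 H
  atom 15: C, bond orders sum to 1 (valence 4) → 3 H
Totals → C:13, H:11, N:1, O:1.
In Hill order: C13H11NO.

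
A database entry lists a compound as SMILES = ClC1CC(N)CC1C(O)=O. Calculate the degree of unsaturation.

2

Molecular formula: C6H10ClNO2.
DoU = (2C + 2 + N − H − X) / 2, where X is the halogen count and O/S are ignored.
    = (2·6 + 2 + 1 − 10 − 1) / 2 = 4 / 2 = 2.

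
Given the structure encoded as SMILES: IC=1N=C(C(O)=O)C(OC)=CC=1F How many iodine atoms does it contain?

1

Scan the SMILES for I atoms (remember two-letter symbols like Cl and Br are single atoms).
Iodine count: 1.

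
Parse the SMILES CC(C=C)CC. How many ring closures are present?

0

In SMILES, each pair of matching ring-closure digits denotes one ring-closing bond; the number of such bonds equals the number of independent rings.
Ring-closure bonds here: 0.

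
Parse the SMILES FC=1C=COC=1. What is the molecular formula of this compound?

Walk through each heavy atom and fill implicit hydrogens from standard valence (C 4, N 3, O 2, S 2, halogen 1):
  atom 1: F (halogen, monovalent) → 0 H
  atom 2: C, bond orders sum to 4 (valence 4) → 0 H
  atom 3: C, bond orders sum to 3 (valence 4) → 1 H
  atom 4: C, bond orders sum to 3 (valence 4) → 1 H
  atom 5: O, bond orders sum to 2 (valence 2) → 0 H
  atom 6: C, bond orders sum to 3 (valence 4) → 1 H
Totals → C:4, H:3, F:1, O:1.
In Hill order: C4H3FO.

C4H3FO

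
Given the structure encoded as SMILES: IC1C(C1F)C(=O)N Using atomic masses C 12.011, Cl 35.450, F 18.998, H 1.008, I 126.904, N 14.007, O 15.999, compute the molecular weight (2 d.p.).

228.99 g/mol

First, the molecular formula is C4H5FINO (counting implicit H from valence).
  C: 4 × 12.011 = 48.044
  F: 1 × 18.998 = 18.998
  H: 5 × 1.008 = 5.040
  I: 1 × 126.904 = 126.904
  N: 1 × 14.007 = 14.007
  O: 1 × 15.999 = 15.999
Sum: 4×12.011 + 1×18.998 + 5×1.008 + 1×126.904 + 1×14.007 + 1×15.999 = 228.992 → 228.99 g/mol.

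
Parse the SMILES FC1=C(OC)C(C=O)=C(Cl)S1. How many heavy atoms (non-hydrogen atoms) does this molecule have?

Every atom symbol written in the SMILES (organic subset) is one heavy atom; implicit H are not written.
Heavy atoms by element → C:6, Cl:1, F:1, O:2, S:1.
Total: 11.

11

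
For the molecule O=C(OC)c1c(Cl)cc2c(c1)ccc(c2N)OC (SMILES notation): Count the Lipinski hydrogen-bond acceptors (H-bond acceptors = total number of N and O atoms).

4

N atoms: 1; O atoms: 3.
Lipinski HBA = 1 + 3 = 4.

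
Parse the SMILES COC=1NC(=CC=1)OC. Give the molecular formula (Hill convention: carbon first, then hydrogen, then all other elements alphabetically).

C6H9NO2

Walk through each heavy atom and fill implicit hydrogens from standard valence (C 4, N 3, O 2, S 2, halogen 1):
  atom 1: C, bond orders sum to 1 (valence 4) → 3 H
  atom 2: O, bond orders sum to 2 (valence 2) → 0 H
  atom 3: C, bond orders sum to 4 (valence 4) → 0 H
  atom 4: N, bond orders sum to 2 (valence 3) → 1 H
  atom 5: C, bond orders sum to 4 (valence 4) → 0 H
  atom 6: C, bond orders sum to 3 (valence 4) → 1 H
  atom 7: C, bond orders sum to 3 (valence 4) → 1 H
  atom 8: O, bond orders sum to 2 (valence 2) → 0 H
  atom 9: C, bond orders sum to 1 (valence 4) → 3 H
Totals → C:6, H:9, N:1, O:2.
In Hill order: C6H9NO2.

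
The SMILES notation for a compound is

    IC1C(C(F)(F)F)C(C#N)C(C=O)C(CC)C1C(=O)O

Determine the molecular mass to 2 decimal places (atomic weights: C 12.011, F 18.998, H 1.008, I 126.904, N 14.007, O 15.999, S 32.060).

First, the molecular formula is C12H13F3INO3 (counting implicit H from valence).
  C: 12 × 12.011 = 144.132
  F: 3 × 18.998 = 56.994
  H: 13 × 1.008 = 13.104
  I: 1 × 126.904 = 126.904
  N: 1 × 14.007 = 14.007
  O: 3 × 15.999 = 47.997
Sum: 12×12.011 + 3×18.998 + 13×1.008 + 1×126.904 + 1×14.007 + 3×15.999 = 403.138 → 403.14 g/mol.

403.14 g/mol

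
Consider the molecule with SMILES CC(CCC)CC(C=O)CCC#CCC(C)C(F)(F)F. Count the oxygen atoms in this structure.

Scan the SMILES for O atoms (remember two-letter symbols like Cl and Br are single atoms).
Oxygen count: 1.

1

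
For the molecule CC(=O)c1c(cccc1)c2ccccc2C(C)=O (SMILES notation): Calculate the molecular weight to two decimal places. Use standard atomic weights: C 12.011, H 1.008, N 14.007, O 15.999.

238.29 g/mol

First, the molecular formula is C16H14O2 (counting implicit H from valence).
  C: 16 × 12.011 = 192.176
  H: 14 × 1.008 = 14.112
  O: 2 × 15.999 = 31.998
Sum: 16×12.011 + 14×1.008 + 2×15.999 = 238.286 → 238.29 g/mol.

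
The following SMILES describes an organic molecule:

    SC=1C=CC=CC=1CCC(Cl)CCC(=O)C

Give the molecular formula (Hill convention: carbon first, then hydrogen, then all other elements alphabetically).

Walk through each heavy atom and fill implicit hydrogens from standard valence (C 4, N 3, O 2, S 2, halogen 1):
  atom 1: S, bond orders sum to 1 (valence 2) → 1 H
  atom 2: C, bond orders sum to 4 (valence 4) → 0 H
  atom 3: C, bond orders sum to 3 (valence 4) → 1 H
  atom 4: C, bond orders sum to 3 (valence 4) → 1 H
  atom 5: C, bond orders sum to 3 (valence 4) → 1 H
  atom 6: C, bond orders sum to 3 (valence 4) → 1 H
  atom 7: C, bond orders sum to 4 (valence 4) → 0 H
  atom 8: C, bond orders sum to 2 (valence 4) → 2 H
  atom 9: C, bond orders sum to 2 (valence 4) → 2 H
  atom 10: C, bond orders sum to 3 (valence 4) → 1 H
  atom 11: Cl (halogen, monovalent) → 0 H
  atom 12: C, bond orders sum to 2 (valence 4) → 2 H
  atom 13: C, bond orders sum to 2 (valence 4) → 2 H
  atom 14: C, bond orders sum to 4 (valence 4) → 0 H
  atom 15: O, bond orders sum to 2 (valence 2) → 0 H
  atom 16: C, bond orders sum to 1 (valence 4) → 3 H
Totals → C:13, H:17, Cl:1, O:1, S:1.

C13H17ClOS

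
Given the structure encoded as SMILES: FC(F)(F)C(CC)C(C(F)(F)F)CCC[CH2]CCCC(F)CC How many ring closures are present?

0

In SMILES, each pair of matching ring-closure digits denotes one ring-closing bond; the number of such bonds equals the number of independent rings.
Ring-closure bonds here: 0.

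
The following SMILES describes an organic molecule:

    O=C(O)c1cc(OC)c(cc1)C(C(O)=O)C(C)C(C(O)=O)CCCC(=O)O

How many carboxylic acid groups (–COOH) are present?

4

The carboxylic acid motif appears at heavy-atom positions 2, 13, 19, 25 in the SMILES.
Other groups present: 1 ether.
Carboxylic acid count: 4.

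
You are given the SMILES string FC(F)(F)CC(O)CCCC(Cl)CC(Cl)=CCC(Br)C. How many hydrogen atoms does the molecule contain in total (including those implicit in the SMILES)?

Walk through each heavy atom and fill implicit hydrogens from standard valence (C 4, N 3, O 2, S 2, halogen 1):
  atom 1: F (halogen, monovalent) → 0 H
  atom 2: C, bond orders sum to 4 (valence 4) → 0 H
  atom 3: F (halogen, monovalent) → 0 H
  atom 4: F (halogen, monovalent) → 0 H
  atom 5: C, bond orders sum to 2 (valence 4) → 2 H
  atom 6: C, bond orders sum to 3 (valence 4) → 1 H
  atom 7: O, bond orders sum to 1 (valence 2) → 1 H
  atom 8: C, bond orders sum to 2 (valence 4) → 2 H
  atom 9: C, bond orders sum to 2 (valence 4) → 2 H
  atom 10: C, bond orders sum to 2 (valence 4) → 2 H
  atom 11: C, bond orders sum to 3 (valence 4) → 1 H
  atom 12: Cl (halogen, monovalent) → 0 H
  atom 13: C, bond orders sum to 2 (valence 4) → 2 H
  atom 14: C, bond orders sum to 4 (valence 4) → 0 H
  atom 15: Cl (halogen, monovalent) → 0 H
  atom 16: C, bond orders sum to 3 (valence 4) → 1 H
  atom 17: C, bond orders sum to 2 (valence 4) → 2 H
  atom 18: C, bond orders sum to 3 (valence 4) → 1 H
  atom 19: Br (halogen, monovalent) → 0 H
  atom 20: C, bond orders sum to 1 (valence 4) → 3 H
Total hydrogens: 20.

20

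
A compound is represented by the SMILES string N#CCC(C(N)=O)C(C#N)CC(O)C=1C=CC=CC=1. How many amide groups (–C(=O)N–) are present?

1

The amide motif appears at heavy-atom position 5 in the SMILES.
Other groups present: 1 hydroxyl, 2 nitrile.
Amide count: 1.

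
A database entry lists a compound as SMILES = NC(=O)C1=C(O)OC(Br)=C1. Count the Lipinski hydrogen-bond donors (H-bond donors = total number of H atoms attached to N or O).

3

Donors: find every N or O and count the H atoms it carries.
  atom 1 (N): bond orders sum to 1 → 2 H
  atom 3 (O): bond orders sum to 2 → 0 H
  atom 6 (O): bond orders sum to 1 → 1 H
  atom 7 (O): bond orders sum to 2 → 0 H
Lipinski HBD = 3.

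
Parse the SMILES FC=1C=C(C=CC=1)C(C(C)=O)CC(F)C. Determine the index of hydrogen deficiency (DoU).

Degree of unsaturation = (number of rings) + (number of π bonds).
Ring closures in the SMILES: 1.
π bonds: 4 double bonds (each 1 DoU) → 4 DoU from unsaturation.
Total DoU = 1 + 4 = 5.

5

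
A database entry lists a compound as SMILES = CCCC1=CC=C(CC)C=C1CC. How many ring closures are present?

In SMILES, each pair of matching ring-closure digits denotes one ring-closing bond; the number of such bonds equals the number of independent rings.
Ring-closure bonds here: 1.

1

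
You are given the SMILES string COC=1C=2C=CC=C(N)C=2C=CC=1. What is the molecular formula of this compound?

C11H11NO

Walk through each heavy atom and fill implicit hydrogens from standard valence (C 4, N 3, O 2, S 2, halogen 1):
  atom 1: C, bond orders sum to 1 (valence 4) → 3 H
  atom 2: O, bond orders sum to 2 (valence 2) → 0 H
  atom 3: C, bond orders sum to 4 (valence 4) → 0 H
  atom 4: C, bond orders sum to 4 (valence 4) → 0 H
  atom 5: C, bond orders sum to 3 (valence 4) → 1 H
  atom 6: C, bond orders sum to 3 (valence 4) → 1 H
  atom 7: C, bond orders sum to 3 (valence 4) → 1 H
  atom 8: C, bond orders sum to 4 (valence 4) → 0 H
  atom 9: N, bond orders sum to 1 (valence 3) → 2 H
  atom 10: C, bond orders sum to 4 (valence 4) → 0 H
  atom 11: C, bond orders sum to 3 (valence 4) → 1 H
  atom 12: C, bond orders sum to 3 (valence 4) → 1 H
  atom 13: C, bond orders sum to 3 (valence 4) → 1 H
Totals → C:11, H:11, N:1, O:1.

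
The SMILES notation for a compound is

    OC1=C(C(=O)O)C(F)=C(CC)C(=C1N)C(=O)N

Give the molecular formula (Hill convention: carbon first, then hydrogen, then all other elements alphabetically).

C10H11FN2O4

Walk through each heavy atom and fill implicit hydrogens from standard valence (C 4, N 3, O 2, S 2, halogen 1):
  atom 1: O, bond orders sum to 1 (valence 2) → 1 H
  atom 2: C, bond orders sum to 4 (valence 4) → 0 H
  atom 3: C, bond orders sum to 4 (valence 4) → 0 H
  atom 4: C, bond orders sum to 4 (valence 4) → 0 H
  atom 5: O, bond orders sum to 2 (valence 2) → 0 H
  atom 6: O, bond orders sum to 1 (valence 2) → 1 H
  atom 7: C, bond orders sum to 4 (valence 4) → 0 H
  atom 8: F (halogen, monovalent) → 0 H
  atom 9: C, bond orders sum to 4 (valence 4) → 0 H
  atom 10: C, bond orders sum to 2 (valence 4) → 2 H
  atom 11: C, bond orders sum to 1 (valence 4) → 3 H
  atom 12: C, bond orders sum to 4 (valence 4) → 0 H
  atom 13: C, bond orders sum to 4 (valence 4) → 0 H
  atom 14: N, bond orders sum to 1 (valence 3) → 2 H
  atom 15: C, bond orders sum to 4 (valence 4) → 0 H
  atom 16: O, bond orders sum to 2 (valence 2) → 0 H
  atom 17: N, bond orders sum to 1 (valence 3) → 2 H
Totals → C:10, H:11, F:1, N:2, O:4.
In Hill order: C10H11FN2O4.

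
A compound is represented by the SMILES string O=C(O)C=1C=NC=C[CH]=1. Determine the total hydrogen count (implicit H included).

5

Walk through each heavy atom and fill implicit hydrogens from standard valence (C 4, N 3, O 2, S 2, halogen 1):
  atom 1: O, bond orders sum to 2 (valence 2) → 0 H
  atom 2: C, bond orders sum to 4 (valence 4) → 0 H
  atom 3: O, bond orders sum to 1 (valence 2) → 1 H
  atom 4: C, bond orders sum to 4 (valence 4) → 0 H
  atom 5: C, bond orders sum to 3 (valence 4) → 1 H
  atom 6: N, bond orders sum to 3 (valence 3) → 0 H
  atom 7: C, bond orders sum to 3 (valence 4) → 1 H
  atom 8: C, bond orders sum to 3 (valence 4) → 1 H
  atom 9: C with explicit H count 1
Total hydrogens: 5.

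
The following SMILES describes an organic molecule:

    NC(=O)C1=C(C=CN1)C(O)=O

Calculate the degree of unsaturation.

5

Degree of unsaturation = (number of rings) + (number of π bonds).
Ring closures in the SMILES: 1.
π bonds: 4 double bonds (each 1 DoU) → 4 DoU from unsaturation.
Total DoU = 1 + 4 = 5.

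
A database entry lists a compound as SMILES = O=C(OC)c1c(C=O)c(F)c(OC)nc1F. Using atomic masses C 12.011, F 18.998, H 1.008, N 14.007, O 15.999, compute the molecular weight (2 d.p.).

First, the molecular formula is C9H7F2NO4 (counting implicit H from valence).
  C: 9 × 12.011 = 108.099
  F: 2 × 18.998 = 37.996
  H: 7 × 1.008 = 7.056
  N: 1 × 14.007 = 14.007
  O: 4 × 15.999 = 63.996
Sum: 9×12.011 + 2×18.998 + 7×1.008 + 1×14.007 + 4×15.999 = 231.154 → 231.15 g/mol.

231.15 g/mol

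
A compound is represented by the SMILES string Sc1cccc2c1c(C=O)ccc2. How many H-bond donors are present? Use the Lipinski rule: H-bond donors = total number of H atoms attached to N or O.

0

Donors: find every N or O and count the H atoms it carries.
  atom 10 (O): bond orders sum to 2 → 0 H
Lipinski HBD = 0.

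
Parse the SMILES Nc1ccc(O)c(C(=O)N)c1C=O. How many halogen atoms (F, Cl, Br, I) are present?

0

Scan the SMILES for the halogen motif — none present.
Groups that are present: 1 aldehyde, 1 amide, 1 hydroxyl, 1 primary amine.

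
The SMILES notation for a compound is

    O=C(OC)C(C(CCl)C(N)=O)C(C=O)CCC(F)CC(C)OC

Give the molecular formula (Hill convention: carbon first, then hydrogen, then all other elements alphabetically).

C15H25ClFNO5

Walk through each heavy atom and fill implicit hydrogens from standard valence (C 4, N 3, O 2, S 2, halogen 1):
  atom 1: O, bond orders sum to 2 (valence 2) → 0 H
  atom 2: C, bond orders sum to 4 (valence 4) → 0 H
  atom 3: O, bond orders sum to 2 (valence 2) → 0 H
  atom 4: C, bond orders sum to 1 (valence 4) → 3 H
  atom 5: C, bond orders sum to 3 (valence 4) → 1 H
  atom 6: C, bond orders sum to 3 (valence 4) → 1 H
  atom 7: C, bond orders sum to 2 (valence 4) → 2 H
  atom 8: Cl (halogen, monovalent) → 0 H
  atom 9: C, bond orders sum to 4 (valence 4) → 0 H
  atom 10: N, bond orders sum to 1 (valence 3) → 2 H
  atom 11: O, bond orders sum to 2 (valence 2) → 0 H
  atom 12: C, bond orders sum to 3 (valence 4) → 1 H
  atom 13: C, bond orders sum to 3 (valence 4) → 1 H
  atom 14: O, bond orders sum to 2 (valence 2) → 0 H
  atom 15: C, bond orders sum to 2 (valence 4) → 2 H
  atom 16: C, bond orders sum to 2 (valence 4) → 2 H
  atom 17: C, bond orders sum to 3 (valence 4) → 1 H
  atom 18: F (halogen, monovalent) → 0 H
  atom 19: C, bond orders sum to 2 (valence 4) → 2 H
  atom 20: C, bond orders sum to 3 (valence 4) → 1 H
  atom 21: C, bond orders sum to 1 (valence 4) → 3 H
  atom 22: O, bond orders sum to 2 (valence 2) → 0 H
  atom 23: C, bond orders sum to 1 (valence 4) → 3 H
Totals → C:15, H:25, Cl:1, F:1, N:1, O:5.
In Hill order: C15H25ClFNO5.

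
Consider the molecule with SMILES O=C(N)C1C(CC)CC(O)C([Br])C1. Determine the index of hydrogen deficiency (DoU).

2

Degree of unsaturation = (number of rings) + (number of π bonds).
Ring closures in the SMILES: 1.
π bonds: 1 double bond (each 1 DoU) → 1 DoU from unsaturation.
Total DoU = 1 + 1 = 2.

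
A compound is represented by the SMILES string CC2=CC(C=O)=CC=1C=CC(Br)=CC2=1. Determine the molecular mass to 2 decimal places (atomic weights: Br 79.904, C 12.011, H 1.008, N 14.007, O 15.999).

249.11 g/mol

First, the molecular formula is C12H9BrO (counting implicit H from valence).
  Br: 1 × 79.904 = 79.904
  C: 12 × 12.011 = 144.132
  H: 9 × 1.008 = 9.072
  O: 1 × 15.999 = 15.999
Sum: 1×79.904 + 12×12.011 + 9×1.008 + 1×15.999 = 249.107 → 249.11 g/mol.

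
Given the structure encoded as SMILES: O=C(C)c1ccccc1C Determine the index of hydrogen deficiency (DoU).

Molecular formula: C9H10O.
DoU = (2C + 2 + N − H − X) / 2, where X is the halogen count and O/S are ignored.
    = (2·9 + 2 + 0 − 10 − 0) / 2 = 10 / 2 = 5.

5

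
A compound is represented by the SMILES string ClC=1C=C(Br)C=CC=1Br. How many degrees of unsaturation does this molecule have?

Molecular formula: C6H3Br2Cl.
DoU = (2C + 2 + N − H − X) / 2, where X is the halogen count and O/S are ignored.
    = (2·6 + 2 + 0 − 3 − 3) / 2 = 8 / 2 = 4.

4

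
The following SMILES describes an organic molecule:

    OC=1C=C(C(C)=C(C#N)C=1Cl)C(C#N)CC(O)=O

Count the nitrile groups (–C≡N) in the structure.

The nitrile motif appears at heavy-atom positions 8, 13 in the SMILES.
Other groups present: 1 carboxylic acid, 1 hydroxyl.
Nitrile count: 2.

2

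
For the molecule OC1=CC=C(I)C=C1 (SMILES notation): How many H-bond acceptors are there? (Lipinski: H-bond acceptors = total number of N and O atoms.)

N atoms: 0; O atoms: 1.
Lipinski HBA = 0 + 1 = 1.

1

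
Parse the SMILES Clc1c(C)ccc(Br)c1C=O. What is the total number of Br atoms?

1

Scan the SMILES for Br atoms (remember two-letter symbols like Cl and Br are single atoms).
Bromine count: 1.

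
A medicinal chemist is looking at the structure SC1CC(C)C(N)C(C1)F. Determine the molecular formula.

C7H14FNS

Walk through each heavy atom and fill implicit hydrogens from standard valence (C 4, N 3, O 2, S 2, halogen 1):
  atom 1: S, bond orders sum to 1 (valence 2) → 1 H
  atom 2: C, bond orders sum to 3 (valence 4) → 1 H
  atom 3: C, bond orders sum to 2 (valence 4) → 2 H
  atom 4: C, bond orders sum to 3 (valence 4) → 1 H
  atom 5: C, bond orders sum to 1 (valence 4) → 3 H
  atom 6: C, bond orders sum to 3 (valence 4) → 1 H
  atom 7: N, bond orders sum to 1 (valence 3) → 2 H
  atom 8: C, bond orders sum to 3 (valence 4) → 1 H
  atom 9: C, bond orders sum to 2 (valence 4) → 2 H
  atom 10: F (halogen, monovalent) → 0 H
Totals → C:7, H:14, F:1, N:1, S:1.
In Hill order: C7H14FNS.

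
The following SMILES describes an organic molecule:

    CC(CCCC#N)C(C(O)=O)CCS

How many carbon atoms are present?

10

Count every carbon token in the SMILES (each C, including those in ring-closure positions and inside branches).
Carbon count: 10.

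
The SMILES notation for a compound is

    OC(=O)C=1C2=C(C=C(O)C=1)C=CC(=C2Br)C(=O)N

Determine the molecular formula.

C12H8BrNO4

Walk through each heavy atom and fill implicit hydrogens from standard valence (C 4, N 3, O 2, S 2, halogen 1):
  atom 1: O, bond orders sum to 1 (valence 2) → 1 H
  atom 2: C, bond orders sum to 4 (valence 4) → 0 H
  atom 3: O, bond orders sum to 2 (valence 2) → 0 H
  atom 4: C, bond orders sum to 4 (valence 4) → 0 H
  atom 5: C, bond orders sum to 4 (valence 4) → 0 H
  atom 6: C, bond orders sum to 4 (valence 4) → 0 H
  atom 7: C, bond orders sum to 3 (valence 4) → 1 H
  atom 8: C, bond orders sum to 4 (valence 4) → 0 H
  atom 9: O, bond orders sum to 1 (valence 2) → 1 H
  atom 10: C, bond orders sum to 3 (valence 4) → 1 H
  atom 11: C, bond orders sum to 3 (valence 4) → 1 H
  atom 12: C, bond orders sum to 3 (valence 4) → 1 H
  atom 13: C, bond orders sum to 4 (valence 4) → 0 H
  atom 14: C, bond orders sum to 4 (valence 4) → 0 H
  atom 15: Br (halogen, monovalent) → 0 H
  atom 16: C, bond orders sum to 4 (valence 4) → 0 H
  atom 17: O, bond orders sum to 2 (valence 2) → 0 H
  atom 18: N, bond orders sum to 1 (valence 3) → 2 H
Totals → C:12, H:8, Br:1, N:1, O:4.
In Hill order: C12H8BrNO4.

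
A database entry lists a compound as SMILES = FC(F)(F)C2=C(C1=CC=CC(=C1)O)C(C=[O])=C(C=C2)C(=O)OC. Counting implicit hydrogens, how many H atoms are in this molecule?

11

Walk through each heavy atom and fill implicit hydrogens from standard valence (C 4, N 3, O 2, S 2, halogen 1):
  atom 1: F (halogen, monovalent) → 0 H
  atom 2: C, bond orders sum to 4 (valence 4) → 0 H
  atom 3: F (halogen, monovalent) → 0 H
  atom 4: F (halogen, monovalent) → 0 H
  atom 5: C, bond orders sum to 4 (valence 4) → 0 H
  atom 6: C, bond orders sum to 4 (valence 4) → 0 H
  atom 7: C, bond orders sum to 4 (valence 4) → 0 H
  atom 8: C, bond orders sum to 3 (valence 4) → 1 H
  atom 9: C, bond orders sum to 3 (valence 4) → 1 H
  atom 10: C, bond orders sum to 3 (valence 4) → 1 H
  atom 11: C, bond orders sum to 4 (valence 4) → 0 H
  atom 12: C, bond orders sum to 3 (valence 4) → 1 H
  atom 13: O, bond orders sum to 1 (valence 2) → 1 H
  atom 14: C, bond orders sum to 4 (valence 4) → 0 H
  atom 15: C, bond orders sum to 3 (valence 4) → 1 H
  atom 16: O with explicit H count 0
  atom 17: C, bond orders sum to 4 (valence 4) → 0 H
  atom 18: C, bond orders sum to 3 (valence 4) → 1 H
  atom 19: C, bond orders sum to 3 (valence 4) → 1 H
  atom 20: C, bond orders sum to 4 (valence 4) → 0 H
  atom 21: O, bond orders sum to 2 (valence 2) → 0 H
  atom 22: O, bond orders sum to 2 (valence 2) → 0 H
  atom 23: C, bond orders sum to 1 (valence 4) → 3 H
Total hydrogens: 11.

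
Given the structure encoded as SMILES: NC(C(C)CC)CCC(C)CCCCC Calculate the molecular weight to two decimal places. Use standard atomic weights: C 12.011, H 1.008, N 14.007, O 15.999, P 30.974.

213.41 g/mol

First, the molecular formula is C14H31N (counting implicit H from valence).
  C: 14 × 12.011 = 168.154
  H: 31 × 1.008 = 31.248
  N: 1 × 14.007 = 14.007
Sum: 14×12.011 + 31×1.008 + 1×14.007 = 213.409 → 213.41 g/mol.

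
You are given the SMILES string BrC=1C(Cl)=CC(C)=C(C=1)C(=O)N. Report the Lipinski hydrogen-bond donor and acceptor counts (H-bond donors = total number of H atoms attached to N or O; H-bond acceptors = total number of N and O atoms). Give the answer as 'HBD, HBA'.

Donors: find every N or O and count the H atoms it carries.
  atom 11 (O): bond orders sum to 2 → 0 H
  atom 12 (N): bond orders sum to 1 → 2 H
Lipinski HBD = 2.
Acceptors: N atoms = 1, O atoms = 1 → HBA = 2.

2, 2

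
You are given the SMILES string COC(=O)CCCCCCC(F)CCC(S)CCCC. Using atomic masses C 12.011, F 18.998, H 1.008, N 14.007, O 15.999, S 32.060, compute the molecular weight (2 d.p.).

First, the molecular formula is C16H31FO2S (counting implicit H from valence).
  C: 16 × 12.011 = 192.176
  F: 1 × 18.998 = 18.998
  H: 31 × 1.008 = 31.248
  O: 2 × 15.999 = 31.998
  S: 1 × 32.060 = 32.060
Sum: 16×12.011 + 1×18.998 + 31×1.008 + 2×15.999 + 1×32.060 = 306.480 → 306.48 g/mol.

306.48 g/mol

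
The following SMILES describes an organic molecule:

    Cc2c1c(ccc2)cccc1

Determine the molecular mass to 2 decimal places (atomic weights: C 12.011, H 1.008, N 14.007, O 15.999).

First, the molecular formula is C11H10 (counting implicit H from valence).
  C: 11 × 12.011 = 132.121
  H: 10 × 1.008 = 10.080
Sum: 11×12.011 + 10×1.008 = 142.201 → 142.20 g/mol.

142.20 g/mol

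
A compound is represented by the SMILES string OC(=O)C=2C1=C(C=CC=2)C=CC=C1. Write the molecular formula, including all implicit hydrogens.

C11H8O2

Walk through each heavy atom and fill implicit hydrogens from standard valence (C 4, N 3, O 2, S 2, halogen 1):
  atom 1: O, bond orders sum to 1 (valence 2) → 1 H
  atom 2: C, bond orders sum to 4 (valence 4) → 0 H
  atom 3: O, bond orders sum to 2 (valence 2) → 0 H
  atom 4: C, bond orders sum to 4 (valence 4) → 0 H
  atom 5: C, bond orders sum to 4 (valence 4) → 0 H
  atom 6: C, bond orders sum to 4 (valence 4) → 0 H
  atom 7: C, bond orders sum to 3 (valence 4) → 1 H
  atom 8: C, bond orders sum to 3 (valence 4) → 1 H
  atom 9: C, bond orders sum to 3 (valence 4) → 1 H
  atom 10: C, bond orders sum to 3 (valence 4) → 1 H
  atom 11: C, bond orders sum to 3 (valence 4) → 1 H
  atom 12: C, bond orders sum to 3 (valence 4) → 1 H
  atom 13: C, bond orders sum to 3 (valence 4) → 1 H
Totals → C:11, H:8, O:2.
In Hill order: C11H8O2.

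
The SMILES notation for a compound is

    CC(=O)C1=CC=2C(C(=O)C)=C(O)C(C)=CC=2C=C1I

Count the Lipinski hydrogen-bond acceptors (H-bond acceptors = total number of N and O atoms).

3

N atoms: 0; O atoms: 3.
Lipinski HBA = 0 + 3 = 3.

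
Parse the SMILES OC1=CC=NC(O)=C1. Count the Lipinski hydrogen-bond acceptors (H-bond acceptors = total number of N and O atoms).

N atoms: 1; O atoms: 2.
Lipinski HBA = 1 + 2 = 3.

3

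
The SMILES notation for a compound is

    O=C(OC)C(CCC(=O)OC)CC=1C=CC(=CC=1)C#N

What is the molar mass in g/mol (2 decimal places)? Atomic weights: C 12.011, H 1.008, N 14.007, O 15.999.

275.30 g/mol

First, the molecular formula is C15H17NO4 (counting implicit H from valence).
  C: 15 × 12.011 = 180.165
  H: 17 × 1.008 = 17.136
  N: 1 × 14.007 = 14.007
  O: 4 × 15.999 = 63.996
Sum: 15×12.011 + 17×1.008 + 1×14.007 + 4×15.999 = 275.304 → 275.30 g/mol.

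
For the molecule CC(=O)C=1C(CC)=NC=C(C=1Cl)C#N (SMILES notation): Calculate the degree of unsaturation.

Degree of unsaturation = (number of rings) + (number of π bonds).
Ring closures in the SMILES: 1.
π bonds: 4 double bonds (each 1 DoU), 1 triple bond (each 2 DoU) → 6 DoU from unsaturation.
Total DoU = 1 + 6 = 7.

7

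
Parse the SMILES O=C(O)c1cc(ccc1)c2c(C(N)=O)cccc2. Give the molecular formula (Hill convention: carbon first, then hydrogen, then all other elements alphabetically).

Walk through each heavy atom and fill implicit hydrogens from standard valence (C 4, N 3, O 2, S 2, halogen 1); for lowercase aromatic atoms, an aromatic c carries 1 H when it has two neighbours and 0 H with three, and aromatic n carries 0 H:
  atom 1: O, bond orders sum to 2 (valence 2) → 0 H
  atom 2: C, bond orders sum to 4 (valence 4) → 0 H
  atom 3: O, bond orders sum to 1 (valence 2) → 1 H
  atom 4: aromatic c, 3 neighbours → 0 H
  atom 5: aromatic c, 2 neighbours → 1 H
  atom 6: aromatic c, 3 neighbours → 0 H
  atom 7: aromatic c, 2 neighbours → 1 H
  atom 8: aromatic c, 2 neighbours → 1 H
  atom 9: aromatic c, 2 neighbours → 1 H
  atom 10: aromatic c, 3 neighbours → 0 H
  atom 11: aromatic c, 3 neighbours → 0 H
  atom 12: C, bond orders sum to 4 (valence 4) → 0 H
  atom 13: N, bond orders sum to 1 (valence 3) → 2 H
  atom 14: O, bond orders sum to 2 (valence 2) → 0 H
  atom 15: aromatic c, 2 neighbours → 1 H
  atom 16: aromatic c, 2 neighbours → 1 H
  atom 17: aromatic c, 2 neighbours → 1 H
  atom 18: aromatic c, 2 neighbours → 1 H
Totals → C:14, H:11, N:1, O:3.
In Hill order: C14H11NO3.

C14H11NO3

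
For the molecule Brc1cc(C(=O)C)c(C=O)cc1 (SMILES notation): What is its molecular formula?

Walk through each heavy atom and fill implicit hydrogens from standard valence (C 4, N 3, O 2, S 2, halogen 1); for lowercase aromatic atoms, an aromatic c carries 1 H when it has two neighbours and 0 H with three, and aromatic n carries 0 H:
  atom 1: Br (halogen, monovalent) → 0 H
  atom 2: aromatic c, 3 neighbours → 0 H
  atom 3: aromatic c, 2 neighbours → 1 H
  atom 4: aromatic c, 3 neighbours → 0 H
  atom 5: C, bond orders sum to 4 (valence 4) → 0 H
  atom 6: O, bond orders sum to 2 (valence 2) → 0 H
  atom 7: C, bond orders sum to 1 (valence 4) → 3 H
  atom 8: aromatic c, 3 neighbours → 0 H
  atom 9: C, bond orders sum to 3 (valence 4) → 1 H
  atom 10: O, bond orders sum to 2 (valence 2) → 0 H
  atom 11: aromatic c, 2 neighbours → 1 H
  atom 12: aromatic c, 2 neighbours → 1 H
Totals → C:9, H:7, Br:1, O:2.
In Hill order: C9H7BrO2.

C9H7BrO2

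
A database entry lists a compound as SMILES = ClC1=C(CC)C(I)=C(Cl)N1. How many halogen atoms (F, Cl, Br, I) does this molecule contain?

Halogen atoms appear at heavy-atom positions 1, 7, 9 (2×Cl, 1×I).
Halogen count: 3.

3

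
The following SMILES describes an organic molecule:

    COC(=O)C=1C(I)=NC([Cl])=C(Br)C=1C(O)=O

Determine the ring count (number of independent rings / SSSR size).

In SMILES, each pair of matching ring-closure digits denotes one ring-closing bond; the number of such bonds equals the number of independent rings.
Ring-closure bonds here: 1.

1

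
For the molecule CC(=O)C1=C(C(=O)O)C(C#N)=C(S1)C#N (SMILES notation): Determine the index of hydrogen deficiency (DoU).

9

Molecular formula: C9H4N2O3S.
DoU = (2C + 2 + N − H − X) / 2, where X is the halogen count and O/S are ignored.
    = (2·9 + 2 + 2 − 4 − 0) / 2 = 18 / 2 = 9.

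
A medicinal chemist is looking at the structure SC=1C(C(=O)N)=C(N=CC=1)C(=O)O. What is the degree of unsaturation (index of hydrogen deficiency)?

6

Degree of unsaturation = (number of rings) + (number of π bonds).
Ring closures in the SMILES: 1.
π bonds: 5 double bonds (each 1 DoU) → 5 DoU from unsaturation.
Total DoU = 1 + 5 = 6.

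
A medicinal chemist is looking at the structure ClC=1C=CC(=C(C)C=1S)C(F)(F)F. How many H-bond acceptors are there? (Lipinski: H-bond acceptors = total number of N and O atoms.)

N atoms: 0; O atoms: 0.
Lipinski HBA = 0 + 0 = 0.

0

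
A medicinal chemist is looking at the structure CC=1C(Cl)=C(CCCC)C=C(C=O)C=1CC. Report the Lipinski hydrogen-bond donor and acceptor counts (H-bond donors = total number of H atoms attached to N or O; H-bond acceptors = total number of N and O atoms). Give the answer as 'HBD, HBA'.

0, 1

Donors: find every N or O and count the H atoms it carries.
  atom 13 (O): bond orders sum to 2 → 0 H
Lipinski HBD = 0.
Acceptors: N atoms = 0, O atoms = 1 → HBA = 1.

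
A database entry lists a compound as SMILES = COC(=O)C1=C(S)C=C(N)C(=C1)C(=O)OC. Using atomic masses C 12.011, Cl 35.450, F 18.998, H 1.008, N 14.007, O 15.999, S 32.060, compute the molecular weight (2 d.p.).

First, the molecular formula is C10H11NO4S (counting implicit H from valence).
  C: 10 × 12.011 = 120.110
  H: 11 × 1.008 = 11.088
  N: 1 × 14.007 = 14.007
  O: 4 × 15.999 = 63.996
  S: 1 × 32.060 = 32.060
Sum: 10×12.011 + 11×1.008 + 1×14.007 + 4×15.999 + 1×32.060 = 241.261 → 241.26 g/mol.

241.26 g/mol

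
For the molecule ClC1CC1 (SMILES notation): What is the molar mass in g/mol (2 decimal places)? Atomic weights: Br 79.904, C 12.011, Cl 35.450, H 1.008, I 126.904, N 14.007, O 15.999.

First, the molecular formula is C3H5Cl (counting implicit H from valence).
  C: 3 × 12.011 = 36.033
  Cl: 1 × 35.450 = 35.450
  H: 5 × 1.008 = 5.040
Sum: 3×12.011 + 1×35.450 + 5×1.008 = 76.523 → 76.52 g/mol.

76.52 g/mol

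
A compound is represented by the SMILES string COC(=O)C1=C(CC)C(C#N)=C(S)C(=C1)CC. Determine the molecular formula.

C13H15NO2S

Walk through each heavy atom and fill implicit hydrogens from standard valence (C 4, N 3, O 2, S 2, halogen 1):
  atom 1: C, bond orders sum to 1 (valence 4) → 3 H
  atom 2: O, bond orders sum to 2 (valence 2) → 0 H
  atom 3: C, bond orders sum to 4 (valence 4) → 0 H
  atom 4: O, bond orders sum to 2 (valence 2) → 0 H
  atom 5: C, bond orders sum to 4 (valence 4) → 0 H
  atom 6: C, bond orders sum to 4 (valence 4) → 0 H
  atom 7: C, bond orders sum to 2 (valence 4) → 2 H
  atom 8: C, bond orders sum to 1 (valence 4) → 3 H
  atom 9: C, bond orders sum to 4 (valence 4) → 0 H
  atom 10: C, bond orders sum to 4 (valence 4) → 0 H
  atom 11: N, bond orders sum to 3 (valence 3) → 0 H
  atom 12: C, bond orders sum to 4 (valence 4) → 0 H
  atom 13: S, bond orders sum to 1 (valence 2) → 1 H
  atom 14: C, bond orders sum to 4 (valence 4) → 0 H
  atom 15: C, bond orders sum to 3 (valence 4) → 1 H
  atom 16: C, bond orders sum to 2 (valence 4) → 2 H
  atom 17: C, bond orders sum to 1 (valence 4) → 3 H
Totals → C:13, H:15, N:1, O:2, S:1.
In Hill order: C13H15NO2S.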